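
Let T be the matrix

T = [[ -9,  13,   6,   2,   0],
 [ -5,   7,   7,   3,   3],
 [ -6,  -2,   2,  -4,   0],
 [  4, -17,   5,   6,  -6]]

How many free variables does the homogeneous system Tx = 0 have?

Row reduce to echelon form.
R2 ← R2 − (5/9)·R1: [0, -2/9, 11/3, 17/9, 3]
R3 ← R3 − (2/3)·R1: [0, -32/3, -2, -16/3, 0]
R4 ← R4 + (4/9)·R1: [0, -101/9, 23/3, 62/9, -6]
R3 ← R3 − (48)·R2: [0, 0, -178, -96, -144]
R4 ← R4 − (101/2)·R2: [0, 0, -355/2, -177/2, -315/2]
R4 ← R4 − (355/356)·R3: [0, 0, 0, 1287/178, -2475/178]
4 nonzero rows, so rank(T) = 4.
T has 5 columns; by rank–nullity, nullity = 5 − 4 = 1.

1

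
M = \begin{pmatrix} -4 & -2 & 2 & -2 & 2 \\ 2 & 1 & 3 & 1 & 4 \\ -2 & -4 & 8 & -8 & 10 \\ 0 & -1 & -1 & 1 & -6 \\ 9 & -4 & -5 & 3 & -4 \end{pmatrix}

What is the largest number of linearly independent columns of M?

Row reduce to echelon form.
R2 ← R2 + (1/2)·R1: [0, 0, 4, 0, 5]
R3 ← R3 − (1/2)·R1: [0, -3, 7, -7, 9]
R5 ← R5 + (9/4)·R1: [0, -17/2, -1/2, -3/2, 1/2]
Swap R2 ↔ R3
R4 ← R4 − (1/3)·R2: [0, 0, -10/3, 10/3, -9]
R5 ← R5 − (17/6)·R2: [0, 0, -61/3, 55/3, -25]
R4 ← R4 + (5/6)·R3: [0, 0, 0, 10/3, -29/6]
R5 ← R5 + (61/12)·R3: [0, 0, 0, 55/3, 5/12]
R5 ← R5 − (11/2)·R4: [0, 0, 0, 0, 27]
Echelon form has 5 nonzero rows, so rank(M) = 5.
The rank gives the maximum number of linearly independent columns: 5.

5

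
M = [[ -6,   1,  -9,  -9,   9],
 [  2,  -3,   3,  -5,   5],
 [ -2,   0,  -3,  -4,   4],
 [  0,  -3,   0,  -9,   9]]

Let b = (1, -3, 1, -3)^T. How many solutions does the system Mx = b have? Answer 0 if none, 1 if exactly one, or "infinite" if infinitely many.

Row reduce the augmented matrix [M | b].
R2 ← R2 + (1/3)·R1: [0, -8/3, 0, -8, 8, -8/3]
R3 ← R3 − (1/3)·R1: [0, -1/3, 0, -1, 1, 2/3]
R3 ← R3 − (1/8)·R2: [0, 0, 0, 0, 0, 1]
R4 ← R4 − (9/8)·R2: [0, 0, 0, 0, 0, 0]
The echelon form has 3 nonzero rows; the last pivot sits in the augmented column, so rank(M) = 2 but rank([M|b]) = 3.
Since the ranks differ, the system is inconsistent.
It has no solutions.

0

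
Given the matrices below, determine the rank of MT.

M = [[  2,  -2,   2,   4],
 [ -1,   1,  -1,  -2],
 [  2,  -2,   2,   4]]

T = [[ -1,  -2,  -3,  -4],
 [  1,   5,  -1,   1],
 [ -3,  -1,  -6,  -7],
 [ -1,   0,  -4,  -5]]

First compute MT:
[[-14, -16, -32, -44],
 [  7,   8,  16,  22],
 [-14, -16, -32, -44]]
Now row reduce the product.
R2 ← R2 + (1/2)·R1: [0, 0, 0, 0]
R3 ← R3 − R1: [0, 0, 0, 0]
1 nonzero row, so rank(MT) = 1.

1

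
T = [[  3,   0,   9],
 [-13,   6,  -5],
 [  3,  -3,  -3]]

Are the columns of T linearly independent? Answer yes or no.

Row reduce T to echelon form.
R2 ← R2 + (13/3)·R1: [0, 6, 34]
R3 ← R3 − R1: [0, -3, -12]
R3 ← R3 + (1/2)·R2: [0, 0, 5]
3 pivots among 3 columns.
Every column is a pivot column, so the columns are linearly independent.

yes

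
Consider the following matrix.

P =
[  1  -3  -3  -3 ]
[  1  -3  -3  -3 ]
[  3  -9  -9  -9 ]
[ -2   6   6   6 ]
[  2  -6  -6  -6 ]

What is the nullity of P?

3

Row reduce to echelon form.
R2 ← R2 − R1: [0, 0, 0, 0]
R3 ← R3 − (3)·R1: [0, 0, 0, 0]
R4 ← R4 + (2)·R1: [0, 0, 0, 0]
R5 ← R5 − (2)·R1: [0, 0, 0, 0]
1 nonzero row, so rank(P) = 1.
P has 4 columns; by rank–nullity, nullity = 4 − 1 = 3.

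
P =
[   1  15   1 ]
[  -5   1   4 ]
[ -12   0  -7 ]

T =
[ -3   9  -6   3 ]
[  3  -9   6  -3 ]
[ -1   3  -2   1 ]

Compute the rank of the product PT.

1

First compute PT:
[[ 41, -123,  82, -41],
 [ 14, -42,  28, -14],
 [ 43, -129,  86, -43]]
Now row reduce the product.
R2 ← R2 − (14/41)·R1: [0, 0, 0, 0]
R3 ← R3 − (43/41)·R1: [0, 0, 0, 0]
1 nonzero row, so rank(PT) = 1.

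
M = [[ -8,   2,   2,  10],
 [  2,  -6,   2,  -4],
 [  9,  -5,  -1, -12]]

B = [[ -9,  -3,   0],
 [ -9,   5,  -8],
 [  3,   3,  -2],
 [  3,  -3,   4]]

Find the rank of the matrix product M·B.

First compute MB:
[[ 90,  10,  20],
 [ 30, -18,  28],
 [-75, -19,  -6]]
Now row reduce the product.
R2 ← R2 − (1/3)·R1: [0, -64/3, 64/3]
R3 ← R3 + (5/6)·R1: [0, -32/3, 32/3]
R3 ← R3 − (1/2)·R2: [0, 0, 0]
2 nonzero rows, so rank(MB) = 2.

2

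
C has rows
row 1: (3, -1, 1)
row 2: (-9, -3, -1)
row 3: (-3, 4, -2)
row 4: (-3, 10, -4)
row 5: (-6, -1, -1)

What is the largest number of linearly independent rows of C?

Row reduce to echelon form.
R2 ← R2 + (3)·R1: [0, -6, 2]
R3 ← R3 + R1: [0, 3, -1]
R4 ← R4 + R1: [0, 9, -3]
R5 ← R5 + (2)·R1: [0, -3, 1]
R3 ← R3 + (1/2)·R2: [0, 0, 0]
R4 ← R4 + (3/2)·R2: [0, 0, 0]
R5 ← R5 − (1/2)·R2: [0, 0, 0]
Echelon form has 2 nonzero rows, so rank(C) = 2.
The rank gives the maximum number of linearly independent rows: 2.

2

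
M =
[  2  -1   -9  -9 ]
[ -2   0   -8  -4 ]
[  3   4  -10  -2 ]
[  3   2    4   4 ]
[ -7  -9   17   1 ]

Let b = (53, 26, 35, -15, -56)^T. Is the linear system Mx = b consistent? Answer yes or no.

yes

Row reduce the augmented matrix [M | b].
R2 ← R2 + R1: [0, -1, -17, -13, 79]
R3 ← R3 − (3/2)·R1: [0, 11/2, 7/2, 23/2, -89/2]
R4 ← R4 − (3/2)·R1: [0, 7/2, 35/2, 35/2, -189/2]
R5 ← R5 + (7/2)·R1: [0, -25/2, -29/2, -61/2, 259/2]
R3 ← R3 + (11/2)·R2: [0, 0, -90, -60, 390]
R4 ← R4 + (7/2)·R2: [0, 0, -42, -28, 182]
R5 ← R5 − (25/2)·R2: [0, 0, 198, 132, -858]
R4 ← R4 − (7/15)·R3: [0, 0, 0, 0, 0]
R5 ← R5 + (11/5)·R3: [0, 0, 0, 0, 0]
The echelon form has 3 nonzero rows, and every pivot lies in the first 4 columns, so rank(M) = rank([M|b]) = 3.
The system is consistent.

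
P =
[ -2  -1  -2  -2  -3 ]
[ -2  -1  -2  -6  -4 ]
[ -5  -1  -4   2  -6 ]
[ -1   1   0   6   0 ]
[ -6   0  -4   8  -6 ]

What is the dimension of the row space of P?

3

Row reduce to echelon form.
R2 ← R2 − R1: [0, 0, 0, -4, -1]
R3 ← R3 − (5/2)·R1: [0, 3/2, 1, 7, 3/2]
R4 ← R4 − (1/2)·R1: [0, 3/2, 1, 7, 3/2]
R5 ← R5 − (3)·R1: [0, 3, 2, 14, 3]
Swap R2 ↔ R3
R4 ← R4 − R2: [0, 0, 0, 0, 0]
R5 ← R5 − (2)·R2: [0, 0, 0, 0, 0]
Echelon form has 3 nonzero rows, so rank(P) = 3.
The row space has dimension equal to the rank: 3.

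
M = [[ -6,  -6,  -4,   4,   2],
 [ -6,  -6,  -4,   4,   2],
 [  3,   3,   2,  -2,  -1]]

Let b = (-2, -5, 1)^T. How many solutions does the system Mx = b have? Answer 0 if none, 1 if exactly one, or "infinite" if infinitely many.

Row reduce the augmented matrix [M | b].
R2 ← R2 − R1: [0, 0, 0, 0, 0, -3]
R3 ← R3 + (1/2)·R1: [0, 0, 0, 0, 0, 0]
The echelon form has 2 nonzero rows; the last pivot sits in the augmented column, so rank(M) = 1 but rank([M|b]) = 2.
Since the ranks differ, the system is inconsistent.
It has no solutions.

0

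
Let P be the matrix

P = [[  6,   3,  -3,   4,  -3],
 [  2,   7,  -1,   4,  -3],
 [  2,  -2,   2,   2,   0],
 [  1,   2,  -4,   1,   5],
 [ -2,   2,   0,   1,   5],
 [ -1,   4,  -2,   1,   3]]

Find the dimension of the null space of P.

Row reduce to echelon form.
R2 ← R2 − (1/3)·R1: [0, 6, 0, 8/3, -2]
R3 ← R3 − (1/3)·R1: [0, -3, 3, 2/3, 1]
R4 ← R4 − (1/6)·R1: [0, 3/2, -7/2, 1/3, 11/2]
R5 ← R5 + (1/3)·R1: [0, 3, -1, 7/3, 4]
R6 ← R6 + (1/6)·R1: [0, 9/2, -5/2, 5/3, 5/2]
R3 ← R3 + (1/2)·R2: [0, 0, 3, 2, 0]
R4 ← R4 − (1/4)·R2: [0, 0, -7/2, -1/3, 6]
R5 ← R5 − (1/2)·R2: [0, 0, -1, 1, 5]
R6 ← R6 − (3/4)·R2: [0, 0, -5/2, -1/3, 4]
R4 ← R4 + (7/6)·R3: [0, 0, 0, 2, 6]
R5 ← R5 + (1/3)·R3: [0, 0, 0, 5/3, 5]
R6 ← R6 + (5/6)·R3: [0, 0, 0, 4/3, 4]
R5 ← R5 − (5/6)·R4: [0, 0, 0, 0, 0]
R6 ← R6 − (2/3)·R4: [0, 0, 0, 0, 0]
4 nonzero rows, so rank(P) = 4.
P has 5 columns; by rank–nullity, nullity = 5 − 4 = 1.

1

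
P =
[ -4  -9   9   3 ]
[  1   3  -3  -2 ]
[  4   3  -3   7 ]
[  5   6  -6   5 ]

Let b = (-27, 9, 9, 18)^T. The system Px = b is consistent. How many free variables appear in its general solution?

2

Row reduce the augmented matrix [P | b].
R2 ← R2 + (1/4)·R1: [0, 3/4, -3/4, -5/4, 9/4]
R3 ← R3 + R1: [0, -6, 6, 10, -18]
R4 ← R4 + (5/4)·R1: [0, -21/4, 21/4, 35/4, -63/4]
R3 ← R3 + (8)·R2: [0, 0, 0, 0, 0]
R4 ← R4 + (7)·R2: [0, 0, 0, 0, 0]
The echelon form has 2 nonzero rows, and every pivot lies in the first 4 columns, so rank(P) = rank([P|b]) = 2.
The system is consistent.
Free variables = (unknowns) − (rank) = 4 − 2 = 2.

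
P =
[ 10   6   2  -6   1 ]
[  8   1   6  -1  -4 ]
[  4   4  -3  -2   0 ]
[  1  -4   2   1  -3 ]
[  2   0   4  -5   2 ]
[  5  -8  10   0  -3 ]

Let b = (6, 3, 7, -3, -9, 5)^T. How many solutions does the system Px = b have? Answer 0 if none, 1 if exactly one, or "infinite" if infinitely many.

Row reduce the augmented matrix [P | b].
R2 ← R2 − (4/5)·R1: [0, -19/5, 22/5, 19/5, -24/5, -9/5]
R3 ← R3 − (2/5)·R1: [0, 8/5, -19/5, 2/5, -2/5, 23/5]
R4 ← R4 − (1/10)·R1: [0, -23/5, 9/5, 8/5, -31/10, -18/5]
R5 ← R5 − (1/5)·R1: [0, -6/5, 18/5, -19/5, 9/5, -51/5]
R6 ← R6 − (1/2)·R1: [0, -11, 9, 3, -7/2, 2]
R3 ← R3 + (8/19)·R2: [0, 0, -37/19, 2, -46/19, 73/19]
R4 ← R4 − (23/19)·R2: [0, 0, -67/19, -3, 103/38, -27/19]
R5 ← R5 − (6/19)·R2: [0, 0, 42/19, -5, 63/19, -183/19]
R6 ← R6 − (55/19)·R2: [0, 0, -71/19, -8, 395/38, 137/19]
R4 ← R4 − (67/37)·R3: [0, 0, 0, -245/37, 525/74, -310/37]
R5 ← R5 + (42/37)·R3: [0, 0, 0, -101/37, 21/37, -195/37]
R6 ← R6 − (71/37)·R3: [0, 0, 0, -438/37, 1113/74, -6/37]
R5 ← R5 − (101/245)·R4: [0, 0, 0, 0, -33/14, -89/49]
R6 ← R6 − (438/245)·R4: [0, 0, 0, 0, 33/14, 726/49]
R6 ← R6 + R5: [0, 0, 0, 0, 0, 13]
The echelon form has 6 nonzero rows; the last pivot sits in the augmented column, so rank(P) = 5 but rank([P|b]) = 6.
Since the ranks differ, the system is inconsistent.
It has no solutions.

0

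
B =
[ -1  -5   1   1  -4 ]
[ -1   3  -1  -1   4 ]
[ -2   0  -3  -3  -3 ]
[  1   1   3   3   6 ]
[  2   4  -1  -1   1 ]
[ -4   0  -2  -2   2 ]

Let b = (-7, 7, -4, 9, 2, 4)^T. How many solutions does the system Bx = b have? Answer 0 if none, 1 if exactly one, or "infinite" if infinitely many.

Row reduce the augmented matrix [B | b].
R2 ← R2 − R1: [0, 8, -2, -2, 8, 14]
R3 ← R3 − (2)·R1: [0, 10, -5, -5, 5, 10]
R4 ← R4 + R1: [0, -4, 4, 4, 2, 2]
R5 ← R5 + (2)·R1: [0, -6, 1, 1, -7, -12]
R6 ← R6 − (4)·R1: [0, 20, -6, -6, 18, 32]
R3 ← R3 − (5/4)·R2: [0, 0, -5/2, -5/2, -5, -15/2]
R4 ← R4 + (1/2)·R2: [0, 0, 3, 3, 6, 9]
R5 ← R5 + (3/4)·R2: [0, 0, -1/2, -1/2, -1, -3/2]
R6 ← R6 − (5/2)·R2: [0, 0, -1, -1, -2, -3]
R4 ← R4 + (6/5)·R3: [0, 0, 0, 0, 0, 0]
R5 ← R5 − (1/5)·R3: [0, 0, 0, 0, 0, 0]
R6 ← R6 − (2/5)·R3: [0, 0, 0, 0, 0, 0]
The echelon form has 3 nonzero rows, and every pivot lies in the first 5 columns, so rank(B) = rank([B|b]) = 3.
The system is consistent.
rank = 3 < 5 unknowns, so there are infinitely many solutions.

infinite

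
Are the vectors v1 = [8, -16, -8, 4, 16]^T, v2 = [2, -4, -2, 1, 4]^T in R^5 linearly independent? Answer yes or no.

no

Form the matrix with these vectors as rows and row reduce.
R2 ← R2 − (1/4)·R1: [0, 0, 0, 0, 0]
1 nonzero row, so the 2 vectors span a space of dimension 1.
Since 1 < 2, the vectors are linearly dependent.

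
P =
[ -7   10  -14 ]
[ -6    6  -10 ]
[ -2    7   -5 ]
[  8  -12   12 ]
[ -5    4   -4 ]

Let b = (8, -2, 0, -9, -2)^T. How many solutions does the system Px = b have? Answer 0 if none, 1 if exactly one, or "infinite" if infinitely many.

0

Row reduce the augmented matrix [P | b].
R2 ← R2 − (6/7)·R1: [0, -18/7, 2, -62/7]
R3 ← R3 − (2/7)·R1: [0, 29/7, -1, -16/7]
R4 ← R4 + (8/7)·R1: [0, -4/7, -4, 1/7]
R5 ← R5 − (5/7)·R1: [0, -22/7, 6, -54/7]
R3 ← R3 + (29/18)·R2: [0, 0, 20/9, -149/9]
R4 ← R4 − (2/9)·R2: [0, 0, -40/9, 19/9]
R5 ← R5 − (11/9)·R2: [0, 0, 32/9, 28/9]
R4 ← R4 + (2)·R3: [0, 0, 0, -31]
R5 ← R5 − (8/5)·R3: [0, 0, 0, 148/5]
R5 ← R5 + (148/155)·R4: [0, 0, 0, 0]
The echelon form has 4 nonzero rows; the last pivot sits in the augmented column, so rank(P) = 3 but rank([P|b]) = 4.
Since the ranks differ, the system is inconsistent.
It has no solutions.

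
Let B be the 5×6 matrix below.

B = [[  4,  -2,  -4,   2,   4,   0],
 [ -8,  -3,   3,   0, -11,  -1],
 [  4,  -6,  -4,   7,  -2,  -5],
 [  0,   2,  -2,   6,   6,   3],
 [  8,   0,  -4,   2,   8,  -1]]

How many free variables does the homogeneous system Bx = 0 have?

2

Row reduce to echelon form.
R2 ← R2 + (2)·R1: [0, -7, -5, 4, -3, -1]
R3 ← R3 − R1: [0, -4, 0, 5, -6, -5]
R5 ← R5 − (2)·R1: [0, 4, 4, -2, 0, -1]
R3 ← R3 − (4/7)·R2: [0, 0, 20/7, 19/7, -30/7, -31/7]
R4 ← R4 + (2/7)·R2: [0, 0, -24/7, 50/7, 36/7, 19/7]
R5 ← R5 + (4/7)·R2: [0, 0, 8/7, 2/7, -12/7, -11/7]
R4 ← R4 + (6/5)·R3: [0, 0, 0, 52/5, 0, -13/5]
R5 ← R5 − (2/5)·R3: [0, 0, 0, -4/5, 0, 1/5]
R5 ← R5 + (1/13)·R4: [0, 0, 0, 0, 0, 0]
4 nonzero rows, so rank(B) = 4.
B has 6 columns; by rank–nullity, nullity = 6 − 4 = 2.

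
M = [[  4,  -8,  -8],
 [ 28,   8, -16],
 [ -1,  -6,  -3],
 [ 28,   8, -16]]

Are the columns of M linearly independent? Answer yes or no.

no

Row reduce M to echelon form.
R2 ← R2 − (7)·R1: [0, 64, 40]
R3 ← R3 + (1/4)·R1: [0, -8, -5]
R4 ← R4 − (7)·R1: [0, 64, 40]
R3 ← R3 + (1/8)·R2: [0, 0, 0]
R4 ← R4 − R2: [0, 0, 0]
2 pivots among 3 columns.
Only 2 < 3 pivot columns, so the columns are linearly dependent.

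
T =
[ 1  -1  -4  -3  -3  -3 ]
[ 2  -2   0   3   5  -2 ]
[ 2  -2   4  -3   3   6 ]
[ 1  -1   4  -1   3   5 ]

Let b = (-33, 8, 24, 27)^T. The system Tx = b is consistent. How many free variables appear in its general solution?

3

Row reduce the augmented matrix [T | b].
R2 ← R2 − (2)·R1: [0, 0, 8, 9, 11, 4, 74]
R3 ← R3 − (2)·R1: [0, 0, 12, 3, 9, 12, 90]
R4 ← R4 − R1: [0, 0, 8, 2, 6, 8, 60]
R3 ← R3 − (3/2)·R2: [0, 0, 0, -21/2, -15/2, 6, -21]
R4 ← R4 − R2: [0, 0, 0, -7, -5, 4, -14]
R4 ← R4 − (2/3)·R3: [0, 0, 0, 0, 0, 0, 0]
The echelon form has 3 nonzero rows, and every pivot lies in the first 6 columns, so rank(T) = rank([T|b]) = 3.
The system is consistent.
Free variables = (unknowns) − (rank) = 6 − 3 = 3.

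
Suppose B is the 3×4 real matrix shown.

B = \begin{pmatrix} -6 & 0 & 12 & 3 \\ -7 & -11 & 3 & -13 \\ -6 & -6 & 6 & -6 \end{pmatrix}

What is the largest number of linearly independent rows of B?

2

Row reduce to echelon form.
R2 ← R2 − (7/6)·R1: [0, -11, -11, -33/2]
R3 ← R3 − R1: [0, -6, -6, -9]
R3 ← R3 − (6/11)·R2: [0, 0, 0, 0]
Echelon form has 2 nonzero rows, so rank(B) = 2.
The rank gives the maximum number of linearly independent rows: 2.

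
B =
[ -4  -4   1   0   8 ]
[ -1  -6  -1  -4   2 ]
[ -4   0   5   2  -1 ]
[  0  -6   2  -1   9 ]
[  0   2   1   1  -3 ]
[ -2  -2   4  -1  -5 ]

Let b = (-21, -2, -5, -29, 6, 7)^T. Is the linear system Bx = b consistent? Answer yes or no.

Row reduce the augmented matrix [B | b].
R2 ← R2 − (1/4)·R1: [0, -5, -5/4, -4, 0, 13/4]
R3 ← R3 − R1: [0, 4, 4, 2, -9, 16]
R6 ← R6 − (1/2)·R1: [0, 0, 7/2, -1, -9, 35/2]
R3 ← R3 + (4/5)·R2: [0, 0, 3, -6/5, -9, 93/5]
R4 ← R4 − (6/5)·R2: [0, 0, 7/2, 19/5, 9, -329/10]
R5 ← R5 + (2/5)·R2: [0, 0, 1/2, -3/5, -3, 73/10]
R4 ← R4 − (7/6)·R3: [0, 0, 0, 26/5, 39/2, -273/5]
R5 ← R5 − (1/6)·R3: [0, 0, 0, -2/5, -3/2, 21/5]
R6 ← R6 − (7/6)·R3: [0, 0, 0, 2/5, 3/2, -21/5]
R5 ← R5 + (1/13)·R4: [0, 0, 0, 0, 0, 0]
R6 ← R6 − (1/13)·R4: [0, 0, 0, 0, 0, 0]
The echelon form has 4 nonzero rows, and every pivot lies in the first 5 columns, so rank(B) = rank([B|b]) = 4.
The system is consistent.

yes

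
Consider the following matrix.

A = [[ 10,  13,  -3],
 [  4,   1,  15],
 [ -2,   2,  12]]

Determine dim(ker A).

Row reduce to echelon form.
R2 ← R2 − (2/5)·R1: [0, -21/5, 81/5]
R3 ← R3 + (1/5)·R1: [0, 23/5, 57/5]
R3 ← R3 + (23/21)·R2: [0, 0, 204/7]
3 nonzero rows, so rank(A) = 3.
A has 3 columns; by rank–nullity, nullity = 3 − 3 = 0.

0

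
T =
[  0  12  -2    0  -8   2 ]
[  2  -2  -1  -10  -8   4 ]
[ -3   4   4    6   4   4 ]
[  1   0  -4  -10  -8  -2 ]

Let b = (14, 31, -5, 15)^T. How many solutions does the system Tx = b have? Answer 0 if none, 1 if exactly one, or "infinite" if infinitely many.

Row reduce the augmented matrix [T | b].
Swap R1 ↔ R2
R3 ← R3 + (3/2)·R1: [0, 1, 5/2, -9, -8, 10, 83/2]
R4 ← R4 − (1/2)·R1: [0, 1, -7/2, -5, -4, -4, -1/2]
R3 ← R3 − (1/12)·R2: [0, 0, 8/3, -9, -22/3, 59/6, 121/3]
R4 ← R4 − (1/12)·R2: [0, 0, -10/3, -5, -10/3, -25/6, -5/3]
R4 ← R4 + (5/4)·R3: [0, 0, 0, -65/4, -25/2, 65/8, 195/4]
The echelon form has 4 nonzero rows, and every pivot lies in the first 6 columns, so rank(T) = rank([T|b]) = 4.
The system is consistent.
rank = 4 < 6 unknowns, so there are infinitely many solutions.

infinite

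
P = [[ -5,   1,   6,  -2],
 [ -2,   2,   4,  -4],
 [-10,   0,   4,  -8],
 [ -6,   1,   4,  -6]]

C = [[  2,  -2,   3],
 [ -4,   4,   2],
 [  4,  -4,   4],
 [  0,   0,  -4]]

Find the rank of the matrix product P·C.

First compute PC:
[[ 10, -10,  19],
 [  4,  -4,  30],
 [ -4,   4,  18],
 [  0,   0,  24]]
Now row reduce the product.
R2 ← R2 − (2/5)·R1: [0, 0, 112/5]
R3 ← R3 + (2/5)·R1: [0, 0, 128/5]
R3 ← R3 − (8/7)·R2: [0, 0, 0]
R4 ← R4 − (15/14)·R2: [0, 0, 0]
2 nonzero rows, so rank(PC) = 2.

2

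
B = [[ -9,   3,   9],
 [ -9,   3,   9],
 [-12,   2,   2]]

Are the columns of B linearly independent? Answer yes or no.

Row reduce B to echelon form.
R2 ← R2 − R1: [0, 0, 0]
R3 ← R3 − (4/3)·R1: [0, -2, -10]
Swap R2 ↔ R3
2 pivots among 3 columns.
Only 2 < 3 pivot columns, so the columns are linearly dependent.

no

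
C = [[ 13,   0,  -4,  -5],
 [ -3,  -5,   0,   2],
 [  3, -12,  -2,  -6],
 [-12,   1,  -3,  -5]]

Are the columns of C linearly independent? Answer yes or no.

Row reduce C to echelon form.
R2 ← R2 + (3/13)·R1: [0, -5, -12/13, 11/13]
R3 ← R3 − (3/13)·R1: [0, -12, -14/13, -63/13]
R4 ← R4 + (12/13)·R1: [0, 1, -87/13, -125/13]
R3 ← R3 − (12/5)·R2: [0, 0, 74/65, -447/65]
R4 ← R4 + (1/5)·R2: [0, 0, -447/65, -614/65]
R4 ← R4 + (447/74)·R3: [0, 0, 0, -3773/74]
4 pivots among 4 columns.
Every column is a pivot column, so the columns are linearly independent.

yes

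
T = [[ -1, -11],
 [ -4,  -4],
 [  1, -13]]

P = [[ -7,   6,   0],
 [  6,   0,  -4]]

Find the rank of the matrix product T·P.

First compute TP:
[[-59,  -6,  44],
 [  4, -24,  16],
 [-85,   6,  52]]
Now row reduce the product.
R2 ← R2 + (4/59)·R1: [0, -1440/59, 1120/59]
R3 ← R3 − (85/59)·R1: [0, 864/59, -672/59]
R3 ← R3 + (3/5)·R2: [0, 0, 0]
2 nonzero rows, so rank(TP) = 2.

2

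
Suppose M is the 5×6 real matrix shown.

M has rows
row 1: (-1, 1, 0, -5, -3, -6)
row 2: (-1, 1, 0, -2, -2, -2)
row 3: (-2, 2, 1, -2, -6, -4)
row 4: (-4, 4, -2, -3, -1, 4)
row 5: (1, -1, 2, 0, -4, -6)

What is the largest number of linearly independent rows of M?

3

Row reduce to echelon form.
R2 ← R2 − R1: [0, 0, 0, 3, 1, 4]
R3 ← R3 − (2)·R1: [0, 0, 1, 8, 0, 8]
R4 ← R4 − (4)·R1: [0, 0, -2, 17, 11, 28]
R5 ← R5 + R1: [0, 0, 2, -5, -7, -12]
Swap R2 ↔ R3
R4 ← R4 + (2)·R2: [0, 0, 0, 33, 11, 44]
R5 ← R5 − (2)·R2: [0, 0, 0, -21, -7, -28]
R4 ← R4 − (11)·R3: [0, 0, 0, 0, 0, 0]
R5 ← R5 + (7)·R3: [0, 0, 0, 0, 0, 0]
Echelon form has 3 nonzero rows, so rank(M) = 3.
The rank gives the maximum number of linearly independent rows: 3.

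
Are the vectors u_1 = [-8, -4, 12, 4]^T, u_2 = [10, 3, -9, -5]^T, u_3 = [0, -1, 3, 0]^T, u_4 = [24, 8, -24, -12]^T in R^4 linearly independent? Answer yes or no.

no

Form the matrix with these vectors as rows and row reduce.
R2 ← R2 + (5/4)·R1: [0, -2, 6, 0]
R4 ← R4 + (3)·R1: [0, -4, 12, 0]
R3 ← R3 − (1/2)·R2: [0, 0, 0, 0]
R4 ← R4 − (2)·R2: [0, 0, 0, 0]
2 nonzero rows, so the 4 vectors span a space of dimension 2.
Since 2 < 4, the vectors are linearly dependent.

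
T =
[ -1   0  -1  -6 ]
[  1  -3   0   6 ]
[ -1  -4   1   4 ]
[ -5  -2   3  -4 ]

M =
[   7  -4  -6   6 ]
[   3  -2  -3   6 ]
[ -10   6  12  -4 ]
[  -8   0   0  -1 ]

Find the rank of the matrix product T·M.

First compute TM:
[[ 51,  -2,  -6,   4],
 [-50,   2,   3, -18],
 [-61,  18,  30, -38],
 [-39,  42,  72, -50]]
Now row reduce the product.
R2 ← R2 + (50/51)·R1: [0, 2/51, -49/17, -718/51]
R3 ← R3 + (61/51)·R1: [0, 796/51, 388/17, -1694/51]
R4 ← R4 + (13/17)·R1: [0, 688/17, 1146/17, -798/17]
R3 ← R3 − (398)·R2: [0, 0, 1170, 5570]
R4 ← R4 − (1032)·R2: [0, 0, 3042, 14482]
R4 ← R4 − (13/5)·R3: [0, 0, 0, 0]
3 nonzero rows, so rank(TM) = 3.

3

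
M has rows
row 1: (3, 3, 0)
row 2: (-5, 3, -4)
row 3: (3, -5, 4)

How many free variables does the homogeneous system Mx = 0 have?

1

Row reduce to echelon form.
R2 ← R2 + (5/3)·R1: [0, 8, -4]
R3 ← R3 − R1: [0, -8, 4]
R3 ← R3 + R2: [0, 0, 0]
2 nonzero rows, so rank(M) = 2.
M has 3 columns; by rank–nullity, nullity = 3 − 2 = 1.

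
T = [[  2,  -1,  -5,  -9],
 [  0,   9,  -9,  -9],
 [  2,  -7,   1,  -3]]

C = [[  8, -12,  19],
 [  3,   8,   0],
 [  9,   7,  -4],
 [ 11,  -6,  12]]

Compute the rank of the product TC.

2

First compute TC:
[[-131, -13, -50],
 [-153,  63, -72],
 [-29, -55,  -2]]
Now row reduce the product.
R2 ← R2 − (153/131)·R1: [0, 10242/131, -1782/131]
R3 ← R3 − (29/131)·R1: [0, -6828/131, 1188/131]
R3 ← R3 + (2/3)·R2: [0, 0, 0]
2 nonzero rows, so rank(TC) = 2.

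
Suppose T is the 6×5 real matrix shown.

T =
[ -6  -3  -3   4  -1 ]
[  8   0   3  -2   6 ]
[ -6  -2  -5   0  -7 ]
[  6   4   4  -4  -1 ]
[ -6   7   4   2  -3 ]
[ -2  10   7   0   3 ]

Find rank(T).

4

Row reduce to echelon form.
R2 ← R2 + (4/3)·R1: [0, -4, -1, 10/3, 14/3]
R3 ← R3 − R1: [0, 1, -2, -4, -6]
R4 ← R4 + R1: [0, 1, 1, 0, -2]
R5 ← R5 − R1: [0, 10, 7, -2, -2]
R6 ← R6 − (1/3)·R1: [0, 11, 8, -4/3, 10/3]
R3 ← R3 + (1/4)·R2: [0, 0, -9/4, -19/6, -29/6]
R4 ← R4 + (1/4)·R2: [0, 0, 3/4, 5/6, -5/6]
R5 ← R5 + (5/2)·R2: [0, 0, 9/2, 19/3, 29/3]
R6 ← R6 + (11/4)·R2: [0, 0, 21/4, 47/6, 97/6]
R4 ← R4 + (1/3)·R3: [0, 0, 0, -2/9, -22/9]
R5 ← R5 + (2)·R3: [0, 0, 0, 0, 0]
R6 ← R6 + (7/3)·R3: [0, 0, 0, 4/9, 44/9]
R6 ← R6 + (2)·R4: [0, 0, 0, 0, 0]
Echelon form has 4 nonzero rows, so rank(T) = 4.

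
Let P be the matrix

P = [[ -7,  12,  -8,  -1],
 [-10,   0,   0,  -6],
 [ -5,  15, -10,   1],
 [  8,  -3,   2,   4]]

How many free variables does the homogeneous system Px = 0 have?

2

Row reduce to echelon form.
R2 ← R2 − (10/7)·R1: [0, -120/7, 80/7, -32/7]
R3 ← R3 − (5/7)·R1: [0, 45/7, -30/7, 12/7]
R4 ← R4 + (8/7)·R1: [0, 75/7, -50/7, 20/7]
R3 ← R3 + (3/8)·R2: [0, 0, 0, 0]
R4 ← R4 + (5/8)·R2: [0, 0, 0, 0]
2 nonzero rows, so rank(P) = 2.
P has 4 columns; by rank–nullity, nullity = 4 − 2 = 2.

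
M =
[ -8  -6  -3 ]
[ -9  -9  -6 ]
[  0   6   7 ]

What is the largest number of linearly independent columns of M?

2

Row reduce to echelon form.
R2 ← R2 − (9/8)·R1: [0, -9/4, -21/8]
R3 ← R3 + (8/3)·R2: [0, 0, 0]
Echelon form has 2 nonzero rows, so rank(M) = 2.
The rank gives the maximum number of linearly independent columns: 2.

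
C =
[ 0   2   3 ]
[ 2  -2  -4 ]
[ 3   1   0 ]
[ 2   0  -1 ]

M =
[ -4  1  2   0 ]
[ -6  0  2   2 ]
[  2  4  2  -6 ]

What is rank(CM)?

First compute CM:
[[ -6,  12,  10, -14],
 [ -4, -14,  -8,  20],
 [-18,   3,   8,   2],
 [-10,  -2,   2,   6]]
Now row reduce the product.
R2 ← R2 − (2/3)·R1: [0, -22, -44/3, 88/3]
R3 ← R3 − (3)·R1: [0, -33, -22, 44]
R4 ← R4 − (5/3)·R1: [0, -22, -44/3, 88/3]
R3 ← R3 − (3/2)·R2: [0, 0, 0, 0]
R4 ← R4 − R2: [0, 0, 0, 0]
2 nonzero rows, so rank(CM) = 2.

2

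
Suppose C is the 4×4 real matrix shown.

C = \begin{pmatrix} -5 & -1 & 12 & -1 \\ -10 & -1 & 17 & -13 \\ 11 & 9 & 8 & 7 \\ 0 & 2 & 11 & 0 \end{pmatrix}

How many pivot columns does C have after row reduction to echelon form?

Row reduce to echelon form.
R2 ← R2 − (2)·R1: [0, 1, -7, -11]
R3 ← R3 + (11/5)·R1: [0, 34/5, 172/5, 24/5]
R3 ← R3 − (34/5)·R2: [0, 0, 82, 398/5]
R4 ← R4 − (2)·R2: [0, 0, 25, 22]
R4 ← R4 − (25/82)·R3: [0, 0, 0, -93/41]
Echelon form has 4 nonzero rows, so rank(C) = 4.
Each nonzero row contributes one pivot column: 4 pivot columns.

4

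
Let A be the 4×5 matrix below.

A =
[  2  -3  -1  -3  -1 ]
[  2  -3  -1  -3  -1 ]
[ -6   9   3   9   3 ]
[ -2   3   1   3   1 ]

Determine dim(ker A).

Row reduce to echelon form.
R2 ← R2 − R1: [0, 0, 0, 0, 0]
R3 ← R3 + (3)·R1: [0, 0, 0, 0, 0]
R4 ← R4 + R1: [0, 0, 0, 0, 0]
1 nonzero row, so rank(A) = 1.
A has 5 columns; by rank–nullity, nullity = 5 − 1 = 4.

4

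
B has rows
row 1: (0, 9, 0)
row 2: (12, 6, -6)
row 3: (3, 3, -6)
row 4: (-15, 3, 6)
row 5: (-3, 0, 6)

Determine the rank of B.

Row reduce to echelon form.
Swap R1 ↔ R2
R3 ← R3 − (1/4)·R1: [0, 3/2, -9/2]
R4 ← R4 + (5/4)·R1: [0, 21/2, -3/2]
R5 ← R5 + (1/4)·R1: [0, 3/2, 9/2]
R3 ← R3 − (1/6)·R2: [0, 0, -9/2]
R4 ← R4 − (7/6)·R2: [0, 0, -3/2]
R5 ← R5 − (1/6)·R2: [0, 0, 9/2]
R4 ← R4 − (1/3)·R3: [0, 0, 0]
R5 ← R5 + R3: [0, 0, 0]
Echelon form has 3 nonzero rows, so rank(B) = 3.

3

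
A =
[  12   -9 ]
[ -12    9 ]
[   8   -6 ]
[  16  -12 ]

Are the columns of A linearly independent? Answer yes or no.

no

Row reduce A to echelon form.
R2 ← R2 + R1: [0, 0]
R3 ← R3 − (2/3)·R1: [0, 0]
R4 ← R4 − (4/3)·R1: [0, 0]
1 pivot among 2 columns.
Only 1 < 2 pivot columns, so the columns are linearly dependent.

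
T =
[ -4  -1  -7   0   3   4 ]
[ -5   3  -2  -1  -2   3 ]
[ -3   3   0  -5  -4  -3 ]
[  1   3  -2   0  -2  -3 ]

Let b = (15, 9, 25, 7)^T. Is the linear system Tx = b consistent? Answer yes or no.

Row reduce the augmented matrix [T | b].
R2 ← R2 − (5/4)·R1: [0, 17/4, 27/4, -1, -23/4, -2, -39/4]
R3 ← R3 − (3/4)·R1: [0, 15/4, 21/4, -5, -25/4, -6, 55/4]
R4 ← R4 + (1/4)·R1: [0, 11/4, -15/4, 0, -5/4, -2, 43/4]
R3 ← R3 − (15/17)·R2: [0, 0, -12/17, -70/17, -20/17, -72/17, 380/17]
R4 ← R4 − (11/17)·R2: [0, 0, -138/17, 11/17, 42/17, -12/17, 290/17]
R4 ← R4 − (23/2)·R3: [0, 0, 0, 48, 16, 48, -240]
The echelon form has 4 nonzero rows, and every pivot lies in the first 6 columns, so rank(T) = rank([T|b]) = 4.
The system is consistent.

yes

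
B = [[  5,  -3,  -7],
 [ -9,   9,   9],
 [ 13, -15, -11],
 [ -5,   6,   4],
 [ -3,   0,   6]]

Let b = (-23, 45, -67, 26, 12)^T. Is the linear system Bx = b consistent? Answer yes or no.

Row reduce the augmented matrix [B | b].
R2 ← R2 + (9/5)·R1: [0, 18/5, -18/5, 18/5]
R3 ← R3 − (13/5)·R1: [0, -36/5, 36/5, -36/5]
R4 ← R4 + R1: [0, 3, -3, 3]
R5 ← R5 + (3/5)·R1: [0, -9/5, 9/5, -9/5]
R3 ← R3 + (2)·R2: [0, 0, 0, 0]
R4 ← R4 − (5/6)·R2: [0, 0, 0, 0]
R5 ← R5 + (1/2)·R2: [0, 0, 0, 0]
The echelon form has 2 nonzero rows, and every pivot lies in the first 3 columns, so rank(B) = rank([B|b]) = 2.
The system is consistent.

yes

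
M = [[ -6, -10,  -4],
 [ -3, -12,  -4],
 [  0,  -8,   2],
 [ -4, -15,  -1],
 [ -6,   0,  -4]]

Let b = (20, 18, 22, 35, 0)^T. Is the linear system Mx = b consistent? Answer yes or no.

yes

Row reduce the augmented matrix [M | b].
R2 ← R2 − (1/2)·R1: [0, -7, -2, 8]
R4 ← R4 − (2/3)·R1: [0, -25/3, 5/3, 65/3]
R5 ← R5 − R1: [0, 10, 0, -20]
R3 ← R3 − (8/7)·R2: [0, 0, 30/7, 90/7]
R4 ← R4 − (25/21)·R2: [0, 0, 85/21, 85/7]
R5 ← R5 + (10/7)·R2: [0, 0, -20/7, -60/7]
R4 ← R4 − (17/18)·R3: [0, 0, 0, 0]
R5 ← R5 + (2/3)·R3: [0, 0, 0, 0]
The echelon form has 3 nonzero rows, and every pivot lies in the first 3 columns, so rank(M) = rank([M|b]) = 3.
The system is consistent.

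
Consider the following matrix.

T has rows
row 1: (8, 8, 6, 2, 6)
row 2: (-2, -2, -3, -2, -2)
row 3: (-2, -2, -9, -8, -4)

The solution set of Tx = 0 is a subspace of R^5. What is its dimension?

3

Row reduce to echelon form.
R2 ← R2 + (1/4)·R1: [0, 0, -3/2, -3/2, -1/2]
R3 ← R3 + (1/4)·R1: [0, 0, -15/2, -15/2, -5/2]
R3 ← R3 − (5)·R2: [0, 0, 0, 0, 0]
2 nonzero rows, so rank(T) = 2.
T has 5 columns; by rank–nullity, nullity = 5 − 2 = 3.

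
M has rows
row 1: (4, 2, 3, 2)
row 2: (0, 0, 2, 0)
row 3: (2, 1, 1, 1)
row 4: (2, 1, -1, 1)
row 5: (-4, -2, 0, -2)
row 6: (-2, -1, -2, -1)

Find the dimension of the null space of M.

Row reduce to echelon form.
R3 ← R3 − (1/2)·R1: [0, 0, -1/2, 0]
R4 ← R4 − (1/2)·R1: [0, 0, -5/2, 0]
R5 ← R5 + R1: [0, 0, 3, 0]
R6 ← R6 + (1/2)·R1: [0, 0, -1/2, 0]
R3 ← R3 + (1/4)·R2: [0, 0, 0, 0]
R4 ← R4 + (5/4)·R2: [0, 0, 0, 0]
R5 ← R5 − (3/2)·R2: [0, 0, 0, 0]
R6 ← R6 + (1/4)·R2: [0, 0, 0, 0]
2 nonzero rows, so rank(M) = 2.
M has 4 columns; by rank–nullity, nullity = 4 − 2 = 2.

2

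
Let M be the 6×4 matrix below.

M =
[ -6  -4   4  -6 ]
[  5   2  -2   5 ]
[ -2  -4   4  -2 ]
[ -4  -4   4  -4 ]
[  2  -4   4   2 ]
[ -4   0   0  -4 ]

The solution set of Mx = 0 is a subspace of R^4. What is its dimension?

Row reduce to echelon form.
R2 ← R2 + (5/6)·R1: [0, -4/3, 4/3, 0]
R3 ← R3 − (1/3)·R1: [0, -8/3, 8/3, 0]
R4 ← R4 − (2/3)·R1: [0, -4/3, 4/3, 0]
R5 ← R5 + (1/3)·R1: [0, -16/3, 16/3, 0]
R6 ← R6 − (2/3)·R1: [0, 8/3, -8/3, 0]
R3 ← R3 − (2)·R2: [0, 0, 0, 0]
R4 ← R4 − R2: [0, 0, 0, 0]
R5 ← R5 − (4)·R2: [0, 0, 0, 0]
R6 ← R6 + (2)·R2: [0, 0, 0, 0]
2 nonzero rows, so rank(M) = 2.
M has 4 columns; by rank–nullity, nullity = 4 − 2 = 2.

2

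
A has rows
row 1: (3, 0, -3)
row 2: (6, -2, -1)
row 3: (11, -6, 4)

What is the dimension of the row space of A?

Row reduce to echelon form.
R2 ← R2 − (2)·R1: [0, -2, 5]
R3 ← R3 − (11/3)·R1: [0, -6, 15]
R3 ← R3 − (3)·R2: [0, 0, 0]
Echelon form has 2 nonzero rows, so rank(A) = 2.
The row space has dimension equal to the rank: 2.

2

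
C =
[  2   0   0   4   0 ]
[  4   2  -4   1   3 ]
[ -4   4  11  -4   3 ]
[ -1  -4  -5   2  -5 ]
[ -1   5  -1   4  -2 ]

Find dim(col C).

Row reduce to echelon form.
R2 ← R2 − (2)·R1: [0, 2, -4, -7, 3]
R3 ← R3 + (2)·R1: [0, 4, 11, 4, 3]
R4 ← R4 + (1/2)·R1: [0, -4, -5, 4, -5]
R5 ← R5 + (1/2)·R1: [0, 5, -1, 6, -2]
R3 ← R3 − (2)·R2: [0, 0, 19, 18, -3]
R4 ← R4 + (2)·R2: [0, 0, -13, -10, 1]
R5 ← R5 − (5/2)·R2: [0, 0, 9, 47/2, -19/2]
R4 ← R4 + (13/19)·R3: [0, 0, 0, 44/19, -20/19]
R5 ← R5 − (9/19)·R3: [0, 0, 0, 569/38, -307/38]
R5 ← R5 − (569/88)·R4: [0, 0, 0, 0, -14/11]
Echelon form has 5 nonzero rows, so rank(C) = 5.
The column space has dimension equal to the rank: 5.

5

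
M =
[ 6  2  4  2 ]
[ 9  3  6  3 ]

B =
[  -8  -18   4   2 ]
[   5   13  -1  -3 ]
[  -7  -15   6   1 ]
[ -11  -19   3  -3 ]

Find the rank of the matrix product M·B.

1

First compute MB:
[[-88, -180,  52,   4],
 [-132, -270,  78,   6]]
Now row reduce the product.
R2 ← R2 − (3/2)·R1: [0, 0, 0, 0]
1 nonzero row, so rank(MB) = 1.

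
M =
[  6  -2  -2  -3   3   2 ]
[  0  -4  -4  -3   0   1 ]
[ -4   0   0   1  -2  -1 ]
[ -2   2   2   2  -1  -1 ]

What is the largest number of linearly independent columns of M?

Row reduce to echelon form.
R3 ← R3 + (2/3)·R1: [0, -4/3, -4/3, -1, 0, 1/3]
R4 ← R4 + (1/3)·R1: [0, 4/3, 4/3, 1, 0, -1/3]
R3 ← R3 − (1/3)·R2: [0, 0, 0, 0, 0, 0]
R4 ← R4 + (1/3)·R2: [0, 0, 0, 0, 0, 0]
Echelon form has 2 nonzero rows, so rank(M) = 2.
The rank gives the maximum number of linearly independent columns: 2.

2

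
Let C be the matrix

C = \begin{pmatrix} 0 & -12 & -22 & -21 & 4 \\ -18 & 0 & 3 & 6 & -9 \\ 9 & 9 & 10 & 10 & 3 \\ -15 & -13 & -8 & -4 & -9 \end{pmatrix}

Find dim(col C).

4

Row reduce to echelon form.
Swap R1 ↔ R2
R3 ← R3 + (1/2)·R1: [0, 9, 23/2, 13, -3/2]
R4 ← R4 − (5/6)·R1: [0, -13, -21/2, -9, -3/2]
R3 ← R3 + (3/4)·R2: [0, 0, -5, -11/4, 3/2]
R4 ← R4 − (13/12)·R2: [0, 0, 40/3, 55/4, -35/6]
R4 ← R4 + (8/3)·R3: [0, 0, 0, 77/12, -11/6]
Echelon form has 4 nonzero rows, so rank(C) = 4.
The column space has dimension equal to the rank: 4.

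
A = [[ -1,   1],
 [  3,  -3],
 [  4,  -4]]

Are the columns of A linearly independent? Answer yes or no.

Row reduce A to echelon form.
R2 ← R2 + (3)·R1: [0, 0]
R3 ← R3 + (4)·R1: [0, 0]
1 pivot among 2 columns.
Only 1 < 2 pivot columns, so the columns are linearly dependent.

no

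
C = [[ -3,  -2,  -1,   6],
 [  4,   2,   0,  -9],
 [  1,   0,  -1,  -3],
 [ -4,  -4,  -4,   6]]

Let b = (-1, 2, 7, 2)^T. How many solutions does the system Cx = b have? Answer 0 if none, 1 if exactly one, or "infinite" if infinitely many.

Row reduce the augmented matrix [C | b].
R2 ← R2 + (4/3)·R1: [0, -2/3, -4/3, -1, 2/3]
R3 ← R3 + (1/3)·R1: [0, -2/3, -4/3, -1, 20/3]
R4 ← R4 − (4/3)·R1: [0, -4/3, -8/3, -2, 10/3]
R3 ← R3 − R2: [0, 0, 0, 0, 6]
R4 ← R4 − (2)·R2: [0, 0, 0, 0, 2]
R4 ← R4 − (1/3)·R3: [0, 0, 0, 0, 0]
The echelon form has 3 nonzero rows; the last pivot sits in the augmented column, so rank(C) = 2 but rank([C|b]) = 3.
Since the ranks differ, the system is inconsistent.
It has no solutions.

0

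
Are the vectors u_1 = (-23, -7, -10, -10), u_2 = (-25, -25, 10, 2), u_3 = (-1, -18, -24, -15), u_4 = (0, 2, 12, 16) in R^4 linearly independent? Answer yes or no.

Form the matrix with these vectors as rows and row reduce.
R2 ← R2 − (25/23)·R1: [0, -400/23, 480/23, 296/23]
R3 ← R3 − (1/23)·R1: [0, -407/23, -542/23, -335/23]
R3 ← R3 − (407/400)·R2: [0, 0, -224/5, -1383/50]
R4 ← R4 + (23/200)·R2: [0, 0, 72/5, 437/25]
R4 ← R4 + (9/28)·R3: [0, 0, 0, 481/56]
4 nonzero rows, so the 4 vectors span a space of dimension 4.
Since 4 = 4, the vectors are linearly independent.

yes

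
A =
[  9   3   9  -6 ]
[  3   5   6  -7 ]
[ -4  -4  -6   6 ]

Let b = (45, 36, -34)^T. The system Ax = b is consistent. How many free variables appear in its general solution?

Row reduce the augmented matrix [A | b].
R2 ← R2 − (1/3)·R1: [0, 4, 3, -5, 21]
R3 ← R3 + (4/9)·R1: [0, -8/3, -2, 10/3, -14]
R3 ← R3 + (2/3)·R2: [0, 0, 0, 0, 0]
The echelon form has 2 nonzero rows, and every pivot lies in the first 4 columns, so rank(A) = rank([A|b]) = 2.
The system is consistent.
Free variables = (unknowns) − (rank) = 4 − 2 = 2.

2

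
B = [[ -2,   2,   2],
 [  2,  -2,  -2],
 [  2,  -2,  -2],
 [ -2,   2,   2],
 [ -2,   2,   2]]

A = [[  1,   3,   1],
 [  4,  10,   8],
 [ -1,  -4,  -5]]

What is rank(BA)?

1

First compute BA:
[[  4,   6,   4],
 [ -4,  -6,  -4],
 [ -4,  -6,  -4],
 [  4,   6,   4],
 [  4,   6,   4]]
Now row reduce the product.
R2 ← R2 + R1: [0, 0, 0]
R3 ← R3 + R1: [0, 0, 0]
R4 ← R4 − R1: [0, 0, 0]
R5 ← R5 − R1: [0, 0, 0]
1 nonzero row, so rank(BA) = 1.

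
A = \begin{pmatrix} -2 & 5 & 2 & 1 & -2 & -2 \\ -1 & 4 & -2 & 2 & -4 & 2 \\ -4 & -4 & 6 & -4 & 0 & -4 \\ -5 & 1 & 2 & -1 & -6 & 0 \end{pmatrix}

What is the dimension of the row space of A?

Row reduce to echelon form.
R2 ← R2 − (1/2)·R1: [0, 3/2, -3, 3/2, -3, 3]
R3 ← R3 − (2)·R1: [0, -14, 2, -6, 4, 0]
R4 ← R4 − (5/2)·R1: [0, -23/2, -3, -7/2, -1, 5]
R3 ← R3 + (28/3)·R2: [0, 0, -26, 8, -24, 28]
R4 ← R4 + (23/3)·R2: [0, 0, -26, 8, -24, 28]
R4 ← R4 − R3: [0, 0, 0, 0, 0, 0]
Echelon form has 3 nonzero rows, so rank(A) = 3.
The row space has dimension equal to the rank: 3.

3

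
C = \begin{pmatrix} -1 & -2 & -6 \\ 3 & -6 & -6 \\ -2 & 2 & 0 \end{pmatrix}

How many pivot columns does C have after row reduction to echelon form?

2

Row reduce to echelon form.
R2 ← R2 + (3)·R1: [0, -12, -24]
R3 ← R3 − (2)·R1: [0, 6, 12]
R3 ← R3 + (1/2)·R2: [0, 0, 0]
Echelon form has 2 nonzero rows, so rank(C) = 2.
Each nonzero row contributes one pivot column: 2 pivot columns.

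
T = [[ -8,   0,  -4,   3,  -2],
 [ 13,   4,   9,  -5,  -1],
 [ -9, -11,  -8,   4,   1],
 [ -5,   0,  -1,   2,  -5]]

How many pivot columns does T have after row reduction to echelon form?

Row reduce to echelon form.
R2 ← R2 + (13/8)·R1: [0, 4, 5/2, -1/8, -17/4]
R3 ← R3 − (9/8)·R1: [0, -11, -7/2, 5/8, 13/4]
R4 ← R4 − (5/8)·R1: [0, 0, 3/2, 1/8, -15/4]
R3 ← R3 + (11/4)·R2: [0, 0, 27/8, 9/32, -135/16]
R4 ← R4 − (4/9)·R3: [0, 0, 0, 0, 0]
Echelon form has 3 nonzero rows, so rank(T) = 3.
Each nonzero row contributes one pivot column: 3 pivot columns.

3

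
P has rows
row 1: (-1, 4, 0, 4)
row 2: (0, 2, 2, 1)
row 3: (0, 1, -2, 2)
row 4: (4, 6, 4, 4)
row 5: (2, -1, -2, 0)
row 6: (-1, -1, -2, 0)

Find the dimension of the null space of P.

1

Row reduce to echelon form.
R4 ← R4 + (4)·R1: [0, 22, 4, 20]
R5 ← R5 + (2)·R1: [0, 7, -2, 8]
R6 ← R6 − R1: [0, -5, -2, -4]
R3 ← R3 − (1/2)·R2: [0, 0, -3, 3/2]
R4 ← R4 − (11)·R2: [0, 0, -18, 9]
R5 ← R5 − (7/2)·R2: [0, 0, -9, 9/2]
R6 ← R6 + (5/2)·R2: [0, 0, 3, -3/2]
R4 ← R4 − (6)·R3: [0, 0, 0, 0]
R5 ← R5 − (3)·R3: [0, 0, 0, 0]
R6 ← R6 + R3: [0, 0, 0, 0]
3 nonzero rows, so rank(P) = 3.
P has 4 columns; by rank–nullity, nullity = 4 − 3 = 1.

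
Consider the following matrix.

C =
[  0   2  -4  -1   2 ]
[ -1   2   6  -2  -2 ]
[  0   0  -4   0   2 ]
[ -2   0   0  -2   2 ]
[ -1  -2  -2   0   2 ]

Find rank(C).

Row reduce to echelon form.
Swap R1 ↔ R2
R4 ← R4 − (2)·R1: [0, -4, -12, 2, 6]
R5 ← R5 − R1: [0, -4, -8, 2, 4]
R4 ← R4 + (2)·R2: [0, 0, -20, 0, 10]
R5 ← R5 + (2)·R2: [0, 0, -16, 0, 8]
R4 ← R4 − (5)·R3: [0, 0, 0, 0, 0]
R5 ← R5 − (4)·R3: [0, 0, 0, 0, 0]
Echelon form has 3 nonzero rows, so rank(C) = 3.

3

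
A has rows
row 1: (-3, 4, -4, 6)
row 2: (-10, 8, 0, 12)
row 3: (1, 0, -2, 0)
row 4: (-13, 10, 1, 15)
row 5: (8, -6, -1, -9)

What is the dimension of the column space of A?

2

Row reduce to echelon form.
R2 ← R2 − (10/3)·R1: [0, -16/3, 40/3, -8]
R3 ← R3 + (1/3)·R1: [0, 4/3, -10/3, 2]
R4 ← R4 − (13/3)·R1: [0, -22/3, 55/3, -11]
R5 ← R5 + (8/3)·R1: [0, 14/3, -35/3, 7]
R3 ← R3 + (1/4)·R2: [0, 0, 0, 0]
R4 ← R4 − (11/8)·R2: [0, 0, 0, 0]
R5 ← R5 + (7/8)·R2: [0, 0, 0, 0]
Echelon form has 2 nonzero rows, so rank(A) = 2.
The column space has dimension equal to the rank: 2.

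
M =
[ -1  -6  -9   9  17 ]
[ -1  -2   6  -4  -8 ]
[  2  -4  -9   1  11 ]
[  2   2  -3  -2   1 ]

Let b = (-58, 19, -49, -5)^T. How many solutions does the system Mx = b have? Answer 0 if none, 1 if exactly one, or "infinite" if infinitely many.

infinite

Row reduce the augmented matrix [M | b].
R2 ← R2 − R1: [0, 4, 15, -13, -25, 77]
R3 ← R3 + (2)·R1: [0, -16, -27, 19, 45, -165]
R4 ← R4 + (2)·R1: [0, -10, -21, 16, 35, -121]
R3 ← R3 + (4)·R2: [0, 0, 33, -33, -55, 143]
R4 ← R4 + (5/2)·R2: [0, 0, 33/2, -33/2, -55/2, 143/2]
R4 ← R4 − (1/2)·R3: [0, 0, 0, 0, 0, 0]
The echelon form has 3 nonzero rows, and every pivot lies in the first 5 columns, so rank(M) = rank([M|b]) = 3.
The system is consistent.
rank = 3 < 5 unknowns, so there are infinitely many solutions.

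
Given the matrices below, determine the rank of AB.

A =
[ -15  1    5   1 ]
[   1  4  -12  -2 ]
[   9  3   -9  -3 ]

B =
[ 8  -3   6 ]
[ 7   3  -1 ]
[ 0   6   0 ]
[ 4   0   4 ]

3

First compute AB:
[[-109,  78, -87],
 [ 28, -63,  -6],
 [ 81, -72,  39]]
Now row reduce the product.
R2 ← R2 + (28/109)·R1: [0, -4683/109, -3090/109]
R3 ← R3 + (81/109)·R1: [0, -1530/109, -2796/109]
R3 ← R3 − (510/1561)·R2: [0, 0, -25584/1561]
3 nonzero rows, so rank(AB) = 3.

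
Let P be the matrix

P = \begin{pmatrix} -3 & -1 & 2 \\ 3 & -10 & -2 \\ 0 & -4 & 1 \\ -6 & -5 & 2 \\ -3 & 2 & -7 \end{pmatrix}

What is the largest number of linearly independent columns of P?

Row reduce to echelon form.
R2 ← R2 + R1: [0, -11, 0]
R4 ← R4 − (2)·R1: [0, -3, -2]
R5 ← R5 − R1: [0, 3, -9]
R3 ← R3 − (4/11)·R2: [0, 0, 1]
R4 ← R4 − (3/11)·R2: [0, 0, -2]
R5 ← R5 + (3/11)·R2: [0, 0, -9]
R4 ← R4 + (2)·R3: [0, 0, 0]
R5 ← R5 + (9)·R3: [0, 0, 0]
Echelon form has 3 nonzero rows, so rank(P) = 3.
The rank gives the maximum number of linearly independent columns: 3.

3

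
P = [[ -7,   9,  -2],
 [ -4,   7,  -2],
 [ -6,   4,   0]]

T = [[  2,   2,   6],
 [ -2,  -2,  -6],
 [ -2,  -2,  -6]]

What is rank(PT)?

1

First compute PT:
[[-28, -28, -84],
 [-18, -18, -54],
 [-20, -20, -60]]
Now row reduce the product.
R2 ← R2 − (9/14)·R1: [0, 0, 0]
R3 ← R3 − (5/7)·R1: [0, 0, 0]
1 nonzero row, so rank(PT) = 1.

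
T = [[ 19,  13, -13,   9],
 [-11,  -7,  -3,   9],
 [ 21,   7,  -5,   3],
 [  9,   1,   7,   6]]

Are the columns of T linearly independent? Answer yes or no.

yes

Row reduce T to echelon form.
R2 ← R2 + (11/19)·R1: [0, 10/19, -200/19, 270/19]
R3 ← R3 − (21/19)·R1: [0, -140/19, 178/19, -132/19]
R4 ← R4 − (9/19)·R1: [0, -98/19, 250/19, 33/19]
R3 ← R3 + (14)·R2: [0, 0, -138, 192]
R4 ← R4 + (49/5)·R2: [0, 0, -90, 141]
R4 ← R4 − (15/23)·R3: [0, 0, 0, 363/23]
4 pivots among 4 columns.
Every column is a pivot column, so the columns are linearly independent.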